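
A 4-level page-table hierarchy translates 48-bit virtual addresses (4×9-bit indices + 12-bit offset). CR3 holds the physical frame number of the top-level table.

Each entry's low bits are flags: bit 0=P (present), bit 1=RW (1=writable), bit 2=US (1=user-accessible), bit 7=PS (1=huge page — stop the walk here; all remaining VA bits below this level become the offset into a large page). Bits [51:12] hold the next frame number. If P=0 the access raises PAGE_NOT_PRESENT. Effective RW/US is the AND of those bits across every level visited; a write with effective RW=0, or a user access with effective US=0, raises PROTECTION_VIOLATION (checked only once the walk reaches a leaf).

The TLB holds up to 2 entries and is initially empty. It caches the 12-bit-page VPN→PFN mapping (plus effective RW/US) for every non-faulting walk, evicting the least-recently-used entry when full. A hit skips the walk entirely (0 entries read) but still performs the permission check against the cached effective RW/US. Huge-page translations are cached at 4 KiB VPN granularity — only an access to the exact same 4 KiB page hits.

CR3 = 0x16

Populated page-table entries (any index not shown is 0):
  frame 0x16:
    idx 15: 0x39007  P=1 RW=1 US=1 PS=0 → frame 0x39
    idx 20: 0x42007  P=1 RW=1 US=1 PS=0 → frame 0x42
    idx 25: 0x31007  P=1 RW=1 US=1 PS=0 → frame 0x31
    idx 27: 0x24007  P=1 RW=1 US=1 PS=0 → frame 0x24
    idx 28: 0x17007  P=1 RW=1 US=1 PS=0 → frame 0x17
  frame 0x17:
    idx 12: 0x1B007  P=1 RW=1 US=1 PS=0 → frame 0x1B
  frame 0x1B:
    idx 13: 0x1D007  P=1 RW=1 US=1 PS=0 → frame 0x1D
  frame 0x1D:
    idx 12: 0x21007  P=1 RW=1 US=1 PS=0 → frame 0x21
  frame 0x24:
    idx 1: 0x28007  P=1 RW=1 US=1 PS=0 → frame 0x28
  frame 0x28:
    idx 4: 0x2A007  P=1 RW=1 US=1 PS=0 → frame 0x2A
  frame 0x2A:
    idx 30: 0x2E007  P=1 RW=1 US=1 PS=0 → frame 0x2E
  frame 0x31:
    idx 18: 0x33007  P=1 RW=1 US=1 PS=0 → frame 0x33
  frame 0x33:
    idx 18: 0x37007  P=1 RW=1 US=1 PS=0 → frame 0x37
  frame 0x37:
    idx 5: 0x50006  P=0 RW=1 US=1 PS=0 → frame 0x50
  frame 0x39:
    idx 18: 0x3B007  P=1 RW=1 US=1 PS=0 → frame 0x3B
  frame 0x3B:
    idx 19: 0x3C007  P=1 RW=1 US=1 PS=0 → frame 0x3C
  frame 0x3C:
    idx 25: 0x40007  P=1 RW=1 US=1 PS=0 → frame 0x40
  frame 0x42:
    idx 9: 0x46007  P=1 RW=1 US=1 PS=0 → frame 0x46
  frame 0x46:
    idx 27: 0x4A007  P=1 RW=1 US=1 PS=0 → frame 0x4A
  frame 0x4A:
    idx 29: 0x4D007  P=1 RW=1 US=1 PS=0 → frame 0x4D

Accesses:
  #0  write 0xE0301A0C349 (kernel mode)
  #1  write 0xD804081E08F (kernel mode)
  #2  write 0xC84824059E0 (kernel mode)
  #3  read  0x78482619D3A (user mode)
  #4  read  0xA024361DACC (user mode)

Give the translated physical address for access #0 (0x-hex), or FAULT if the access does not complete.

Trace:
#0 VA=0xE0301A0C349 (w,kernel):
  lvl0: tbl 0x16, slot 28 ⇒ 0x17007 (P1/RW1/US1/PS0)
  lvl1: tbl 0x17, slot 12 ⇒ 0x1B007 (P1/RW1/US1/PS0)
  lvl2: tbl 0x1B, slot 13 ⇒ 0x1D007 (P1/RW1/US1/PS0)
  lvl3: tbl 0x1D, slot 12 ⇒ 0x21007 (P1/RW1/US1/PS0)
  → PA=0x21349  (4 entries read)
#1 VA=0xD804081E08F (w,kernel):
  lvl0: tbl 0x16, slot 27 ⇒ 0x24007 (P1/RW1/US1/PS0)
  lvl1: tbl 0x24, slot 1 ⇒ 0x28007 (P1/RW1/US1/PS0)
  lvl2: tbl 0x28, slot 4 ⇒ 0x2A007 (P1/RW1/US1/PS0)
  lvl3: tbl 0x2A, slot 30 ⇒ 0x2E007 (P1/RW1/US1/PS0)
  → PA=0x2E08F  (4 entries read)
#2 VA=0xC84824059E0 (w,kernel):
  lvl0: tbl 0x16, slot 25 ⇒ 0x31007 (P1/RW1/US1/PS0)
  lvl1: tbl 0x31, slot 18 ⇒ 0x33007 (P1/RW1/US1/PS0)
  lvl2: tbl 0x33, slot 18 ⇒ 0x37007 (P1/RW1/US1/PS0)
  lvl3: tbl 0x37, slot 5 ⇒ 0x50006 (P0/RW1/US1/PS0)
  ✗ PAGE_NOT_PRESENT  [4 reads]
#3 VA=0x78482619D3A (r,user):
  lvl0: tbl 0x16, slot 15 ⇒ 0x39007 (P1/RW1/US1/PS0)
  lvl1: tbl 0x39, slot 18 ⇒ 0x3B007 (P1/RW1/US1/PS0)
  lvl2: tbl 0x3B, slot 19 ⇒ 0x3C007 (P1/RW1/US1/PS0)
  lvl3: tbl 0x3C, slot 25 ⇒ 0x40007 (P1/RW1/US1/PS0)
  → PA=0x40D3A  (4 entries read)
#4 VA=0xA024361DACC (r,user):
  lvl0: tbl 0x16, slot 20 ⇒ 0x42007 (P1/RW1/US1/PS0)
  lvl1: tbl 0x42, slot 9 ⇒ 0x46007 (P1/RW1/US1/PS0)
  lvl2: tbl 0x46, slot 27 ⇒ 0x4A007 (P1/RW1/US1/PS0)
  lvl3: tbl 0x4A, slot 29 ⇒ 0x4D007 (P1/RW1/US1/PS0)
  → PA=0x4DACC  (4 entries read)

Access #0 PA: 0x21349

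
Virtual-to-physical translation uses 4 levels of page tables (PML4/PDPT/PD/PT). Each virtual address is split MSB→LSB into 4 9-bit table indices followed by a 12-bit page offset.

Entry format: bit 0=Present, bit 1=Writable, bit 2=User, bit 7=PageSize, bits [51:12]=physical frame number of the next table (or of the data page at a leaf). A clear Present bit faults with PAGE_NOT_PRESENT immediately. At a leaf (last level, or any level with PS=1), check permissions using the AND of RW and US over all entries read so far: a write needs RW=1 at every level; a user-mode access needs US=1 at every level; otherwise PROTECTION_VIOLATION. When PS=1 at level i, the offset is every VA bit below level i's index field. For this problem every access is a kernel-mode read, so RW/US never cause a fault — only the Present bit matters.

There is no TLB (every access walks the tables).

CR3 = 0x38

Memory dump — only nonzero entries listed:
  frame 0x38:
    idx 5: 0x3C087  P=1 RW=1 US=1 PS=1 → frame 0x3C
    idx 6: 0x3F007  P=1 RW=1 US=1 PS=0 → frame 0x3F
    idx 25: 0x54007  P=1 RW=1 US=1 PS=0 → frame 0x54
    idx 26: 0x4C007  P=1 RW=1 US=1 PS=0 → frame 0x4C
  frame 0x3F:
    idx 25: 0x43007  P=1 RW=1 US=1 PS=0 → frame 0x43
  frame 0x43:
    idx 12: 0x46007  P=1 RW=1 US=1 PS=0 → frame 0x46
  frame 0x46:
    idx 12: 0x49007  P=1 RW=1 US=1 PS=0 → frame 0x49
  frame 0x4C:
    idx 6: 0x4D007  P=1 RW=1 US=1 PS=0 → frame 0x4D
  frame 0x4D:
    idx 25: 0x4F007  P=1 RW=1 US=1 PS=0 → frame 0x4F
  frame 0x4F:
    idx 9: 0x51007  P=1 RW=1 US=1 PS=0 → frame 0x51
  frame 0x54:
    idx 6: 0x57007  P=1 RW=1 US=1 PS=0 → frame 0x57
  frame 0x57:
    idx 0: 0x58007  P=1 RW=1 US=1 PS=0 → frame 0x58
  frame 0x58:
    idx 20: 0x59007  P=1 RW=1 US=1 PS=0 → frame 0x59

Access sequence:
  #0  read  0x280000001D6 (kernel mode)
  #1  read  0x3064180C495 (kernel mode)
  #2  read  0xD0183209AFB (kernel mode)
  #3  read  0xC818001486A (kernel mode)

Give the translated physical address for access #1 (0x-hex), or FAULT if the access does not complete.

Trace:
#0 VA=0x280000001D6 (r,kernel):
  lvl0: tbl 0x38, slot 5 ⇒ 0x3C087 (P1/RW1/US1/PS1)
  → PA=0x3C1D6 (huge @L0)  (1 entries read)
#1 VA=0x3064180C495 (r,kernel):
  lvl0: tbl 0x38, slot 6 ⇒ 0x3F007 (P1/RW1/US1/PS0)
  lvl1: tbl 0x3F, slot 25 ⇒ 0x43007 (P1/RW1/US1/PS0)
  lvl2: tbl 0x43, slot 12 ⇒ 0x46007 (P1/RW1/US1/PS0)
  lvl3: tbl 0x46, slot 12 ⇒ 0x49007 (P1/RW1/US1/PS0)
  → PA=0x49495  (4 entries read)
#2 VA=0xD0183209AFB (r,kernel):
  lvl0: tbl 0x38, slot 26 ⇒ 0x4C007 (P1/RW1/US1/PS0)
  lvl1: tbl 0x4C, slot 6 ⇒ 0x4D007 (P1/RW1/US1/PS0)
  lvl2: tbl 0x4D, slot 25 ⇒ 0x4F007 (P1/RW1/US1/PS0)
  lvl3: tbl 0x4F, slot 9 ⇒ 0x51007 (P1/RW1/US1/PS0)
  → PA=0x51AFB  (4 entries read)
#3 VA=0xC818001486A (r,kernel):
  lvl0: tbl 0x38, slot 25 ⇒ 0x54007 (P1/RW1/US1/PS0)
  lvl1: tbl 0x54, slot 6 ⇒ 0x57007 (P1/RW1/US1/PS0)
  lvl2: tbl 0x57, slot 0 ⇒ 0x58007 (P1/RW1/US1/PS0)
  lvl3: tbl 0x58, slot 20 ⇒ 0x59007 (P1/RW1/US1/PS0)
  → PA=0x5986A  (4 entries read)

Access #1 PA: 0x49495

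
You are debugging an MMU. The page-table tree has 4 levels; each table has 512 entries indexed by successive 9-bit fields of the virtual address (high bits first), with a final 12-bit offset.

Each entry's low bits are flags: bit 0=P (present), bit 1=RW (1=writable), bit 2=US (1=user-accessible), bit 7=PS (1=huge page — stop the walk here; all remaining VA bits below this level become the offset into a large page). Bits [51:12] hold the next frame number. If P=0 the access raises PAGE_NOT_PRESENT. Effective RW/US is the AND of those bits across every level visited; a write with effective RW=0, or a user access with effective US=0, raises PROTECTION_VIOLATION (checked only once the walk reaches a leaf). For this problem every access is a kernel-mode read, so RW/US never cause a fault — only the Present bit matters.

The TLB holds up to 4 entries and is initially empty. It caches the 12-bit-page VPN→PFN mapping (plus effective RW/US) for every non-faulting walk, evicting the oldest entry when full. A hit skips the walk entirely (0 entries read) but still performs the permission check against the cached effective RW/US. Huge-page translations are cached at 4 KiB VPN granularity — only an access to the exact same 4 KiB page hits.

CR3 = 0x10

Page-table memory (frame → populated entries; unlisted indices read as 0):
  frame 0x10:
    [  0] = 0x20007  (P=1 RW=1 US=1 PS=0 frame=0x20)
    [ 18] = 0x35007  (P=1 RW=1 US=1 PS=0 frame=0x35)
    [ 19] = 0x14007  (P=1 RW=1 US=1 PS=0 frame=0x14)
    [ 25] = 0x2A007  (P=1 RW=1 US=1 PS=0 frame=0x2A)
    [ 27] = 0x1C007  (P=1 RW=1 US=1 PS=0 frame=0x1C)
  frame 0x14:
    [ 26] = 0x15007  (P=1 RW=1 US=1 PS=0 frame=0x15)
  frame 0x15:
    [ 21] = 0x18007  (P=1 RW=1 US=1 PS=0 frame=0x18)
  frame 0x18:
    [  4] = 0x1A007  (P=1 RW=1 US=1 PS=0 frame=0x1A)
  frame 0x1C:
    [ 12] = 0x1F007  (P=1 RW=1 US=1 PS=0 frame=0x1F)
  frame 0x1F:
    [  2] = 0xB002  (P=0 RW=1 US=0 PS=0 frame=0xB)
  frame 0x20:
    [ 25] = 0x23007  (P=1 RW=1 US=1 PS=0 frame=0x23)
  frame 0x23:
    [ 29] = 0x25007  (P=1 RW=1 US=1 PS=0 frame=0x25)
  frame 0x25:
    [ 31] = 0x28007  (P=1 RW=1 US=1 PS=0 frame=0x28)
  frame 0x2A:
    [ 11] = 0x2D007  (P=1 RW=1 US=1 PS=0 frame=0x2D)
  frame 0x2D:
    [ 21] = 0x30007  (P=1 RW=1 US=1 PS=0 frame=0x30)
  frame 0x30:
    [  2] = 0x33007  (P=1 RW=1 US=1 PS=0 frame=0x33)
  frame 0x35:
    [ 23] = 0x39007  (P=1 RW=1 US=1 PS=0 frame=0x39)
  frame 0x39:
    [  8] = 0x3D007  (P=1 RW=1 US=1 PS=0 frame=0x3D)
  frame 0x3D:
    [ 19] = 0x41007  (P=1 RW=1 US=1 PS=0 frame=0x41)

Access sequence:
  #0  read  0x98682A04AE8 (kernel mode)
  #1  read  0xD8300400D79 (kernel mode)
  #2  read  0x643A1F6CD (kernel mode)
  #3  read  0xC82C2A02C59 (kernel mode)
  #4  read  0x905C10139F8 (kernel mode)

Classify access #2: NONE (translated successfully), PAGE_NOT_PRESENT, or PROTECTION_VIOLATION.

Per-access translation:
#0 VA=0x98682A04AE8 (r,kernel):
  L0: frame=0x10 idx=19 entry=0x14007 [P=1 RW=1 US=1 PS=0]
  L1: frame=0x14 idx=26 entry=0x15007 [P=1 RW=1 US=1 PS=0]
  L2: frame=0x15 idx=21 entry=0x18007 [P=1 RW=1 US=1 PS=0]
  L3: frame=0x18 idx=4 entry=0x1A007 [P=1 RW=1 US=1 PS=0]
  → PA=0x1AAE8  (4 entries read)
#1 VA=0xD8300400D79 (r,kernel):
  L0: frame=0x10 idx=27 entry=0x1C007 [P=1 RW=1 US=1 PS=0]
  L1: frame=0x1C idx=12 entry=0x1F007 [P=1 RW=1 US=1 PS=0]
  L2: frame=0x1F idx=2 entry=0xB002 [P=0 RW=1 US=0 PS=0]
  ⇒ fault: PAGE_NOT_PRESENT  — 3 lookups
#2 VA=0x643A1F6CD (r,kernel):
  L0: frame=0x10 idx=0 entry=0x20007 [P=1 RW=1 US=1 PS=0]
  L1: frame=0x20 idx=25 entry=0x23007 [P=1 RW=1 US=1 PS=0]
  L2: frame=0x23 idx=29 entry=0x25007 [P=1 RW=1 US=1 PS=0]
  L3: frame=0x25 idx=31 entry=0x28007 [P=1 RW=1 US=1 PS=0]
  → PA=0x286CD  (4 entries read)
#3 VA=0xC82C2A02C59 (r,kernel):
  L0: frame=0x10 idx=25 entry=0x2A007 [P=1 RW=1 US=1 PS=0]
  L1: frame=0x2A idx=11 entry=0x2D007 [P=1 RW=1 US=1 PS=0]
  L2: frame=0x2D idx=21 entry=0x30007 [P=1 RW=1 US=1 PS=0]
  L3: frame=0x30 idx=2 entry=0x33007 [P=1 RW=1 US=1 PS=0]
  → PA=0x33C59  (4 entries read)
#4 VA=0x905C10139F8 (r,kernel):
  L0: frame=0x10 idx=18 entry=0x35007 [P=1 RW=1 US=1 PS=0]
  L1: frame=0x35 idx=23 entry=0x39007 [P=1 RW=1 US=1 PS=0]
  L2: frame=0x39 idx=8 entry=0x3D007 [P=1 RW=1 US=1 PS=0]
  L3: frame=0x3D idx=19 entry=0x41007 [P=1 RW=1 US=1 PS=0]
  → PA=0x419F8  (4 entries read)

Access #2 fault: NONE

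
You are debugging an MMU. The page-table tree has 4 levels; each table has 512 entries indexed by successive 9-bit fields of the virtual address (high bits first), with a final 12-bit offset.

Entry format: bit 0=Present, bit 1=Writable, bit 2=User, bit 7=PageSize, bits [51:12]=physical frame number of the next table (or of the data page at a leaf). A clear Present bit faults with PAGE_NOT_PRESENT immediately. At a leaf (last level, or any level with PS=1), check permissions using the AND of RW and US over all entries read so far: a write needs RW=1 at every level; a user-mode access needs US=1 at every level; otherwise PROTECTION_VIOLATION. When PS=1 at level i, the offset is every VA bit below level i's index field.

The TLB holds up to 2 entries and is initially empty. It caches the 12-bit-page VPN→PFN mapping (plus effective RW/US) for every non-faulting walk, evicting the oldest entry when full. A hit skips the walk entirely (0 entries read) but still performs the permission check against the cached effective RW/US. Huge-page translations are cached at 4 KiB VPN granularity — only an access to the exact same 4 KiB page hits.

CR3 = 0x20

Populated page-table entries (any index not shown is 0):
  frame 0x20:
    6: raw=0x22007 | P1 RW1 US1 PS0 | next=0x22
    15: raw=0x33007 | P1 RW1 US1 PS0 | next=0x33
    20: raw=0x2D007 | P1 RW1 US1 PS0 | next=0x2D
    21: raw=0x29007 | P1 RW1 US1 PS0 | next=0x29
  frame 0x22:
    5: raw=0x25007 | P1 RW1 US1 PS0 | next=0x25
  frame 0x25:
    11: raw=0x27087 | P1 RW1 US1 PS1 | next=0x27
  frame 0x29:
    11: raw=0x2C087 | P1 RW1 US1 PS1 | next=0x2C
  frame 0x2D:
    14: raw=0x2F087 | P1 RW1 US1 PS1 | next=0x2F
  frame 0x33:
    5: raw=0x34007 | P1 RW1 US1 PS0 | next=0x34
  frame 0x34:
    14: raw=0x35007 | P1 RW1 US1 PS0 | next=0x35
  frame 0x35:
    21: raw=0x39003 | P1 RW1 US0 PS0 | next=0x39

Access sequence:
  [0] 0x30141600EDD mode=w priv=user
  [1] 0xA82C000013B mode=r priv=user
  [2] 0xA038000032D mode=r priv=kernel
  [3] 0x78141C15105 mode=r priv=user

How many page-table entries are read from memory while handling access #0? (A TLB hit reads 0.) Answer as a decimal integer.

Trace:
#0 VA=0x30141600EDD (w,user):
  L0: frame=0x20 idx=6 entry=0x22007 [P=1 RW=1 US=1 PS=0]
  L1: frame=0x22 idx=5 entry=0x25007 [P=1 RW=1 US=1 PS=0]
  L2: frame=0x25 idx=11 entry=0x27087 [P=1 RW=1 US=1 PS=1]
  → PA=0x27EDD (huge @L2)  (3 entries read)
#1 VA=0xA82C000013B (r,user):
  L0: frame=0x20 idx=21 entry=0x29007 [P=1 RW=1 US=1 PS=0]
  L1: frame=0x29 idx=11 entry=0x2C087 [P=1 RW=1 US=1 PS=1]
  → PA=0x2C13B (huge @L1)  (2 entries read)
#2 VA=0xA038000032D (r,kernel):
  L0: frame=0x20 idx=20 entry=0x2D007 [P=1 RW=1 US=1 PS=0]
  L1: frame=0x2D idx=14 entry=0x2F087 [P=1 RW=1 US=1 PS=1]
  → PA=0x2F32D (huge @L1)  (2 entries read)
#3 VA=0x78141C15105 (r,user):
  L0: frame=0x20 idx=15 entry=0x33007 [P=1 RW=1 US=1 PS=0]
  L1: frame=0x33 idx=5 entry=0x34007 [P=1 RW=1 US=1 PS=0]
  L2: frame=0x34 idx=14 entry=0x35007 [P=1 RW=1 US=1 PS=0]
  L3: frame=0x35 idx=21 entry=0x39003 [P=1 RW=1 US=0 PS=0]
  ✗ PROTECTION_VIOLATION  [4 reads]

Entries read for #0: 3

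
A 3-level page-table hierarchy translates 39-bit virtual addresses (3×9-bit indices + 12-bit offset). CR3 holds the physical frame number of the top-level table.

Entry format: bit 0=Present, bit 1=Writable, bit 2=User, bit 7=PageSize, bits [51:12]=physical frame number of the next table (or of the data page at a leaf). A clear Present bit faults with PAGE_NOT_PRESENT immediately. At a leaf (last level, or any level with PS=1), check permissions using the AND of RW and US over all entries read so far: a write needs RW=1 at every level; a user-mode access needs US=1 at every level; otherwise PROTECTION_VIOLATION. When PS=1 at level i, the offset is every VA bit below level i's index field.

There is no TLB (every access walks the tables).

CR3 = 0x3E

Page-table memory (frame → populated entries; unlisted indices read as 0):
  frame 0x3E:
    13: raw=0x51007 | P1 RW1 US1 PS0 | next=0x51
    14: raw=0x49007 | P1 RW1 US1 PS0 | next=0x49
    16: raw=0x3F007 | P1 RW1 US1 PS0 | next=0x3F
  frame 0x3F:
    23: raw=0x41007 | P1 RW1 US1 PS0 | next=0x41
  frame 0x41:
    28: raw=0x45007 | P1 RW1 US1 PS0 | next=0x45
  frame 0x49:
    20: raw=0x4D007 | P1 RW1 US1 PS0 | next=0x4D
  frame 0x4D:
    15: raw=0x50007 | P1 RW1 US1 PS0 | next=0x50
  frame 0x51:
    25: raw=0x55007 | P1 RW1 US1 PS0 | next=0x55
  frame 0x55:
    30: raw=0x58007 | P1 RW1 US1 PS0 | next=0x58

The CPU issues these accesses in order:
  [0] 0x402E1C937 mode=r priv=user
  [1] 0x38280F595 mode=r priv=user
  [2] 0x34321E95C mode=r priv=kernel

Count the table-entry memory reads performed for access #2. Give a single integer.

Per-access translation:
#0 VA=0x402E1C937 (r,user):
  L0: frame=0x3E idx=16 entry=0x3F007 [P=1 RW=1 US=1 PS=0]
  L1: frame=0x3F idx=23 entry=0x41007 [P=1 RW=1 US=1 PS=0]
  L2: frame=0x41 idx=28 entry=0x45007 [P=1 RW=1 US=1 PS=0]
  ✓ 0x45937  — 3 lookups
#1 VA=0x38280F595 (r,user):
  L0: frame=0x3E idx=14 entry=0x49007 [P=1 RW=1 US=1 PS=0]
  L1: frame=0x49 idx=20 entry=0x4D007 [P=1 RW=1 US=1 PS=0]
  L2: frame=0x4D idx=15 entry=0x50007 [P=1 RW=1 US=1 PS=0]
  ✓ 0x50595  — 3 lookups
#2 VA=0x34321E95C (r,kernel):
  L0: frame=0x3E idx=13 entry=0x51007 [P=1 RW=1 US=1 PS=0]
  L1: frame=0x51 idx=25 entry=0x55007 [P=1 RW=1 US=1 PS=0]
  L2: frame=0x55 idx=30 entry=0x58007 [P=1 RW=1 US=1 PS=0]
  ✓ 0x5895C  — 3 lookups

Entries read for #2: 3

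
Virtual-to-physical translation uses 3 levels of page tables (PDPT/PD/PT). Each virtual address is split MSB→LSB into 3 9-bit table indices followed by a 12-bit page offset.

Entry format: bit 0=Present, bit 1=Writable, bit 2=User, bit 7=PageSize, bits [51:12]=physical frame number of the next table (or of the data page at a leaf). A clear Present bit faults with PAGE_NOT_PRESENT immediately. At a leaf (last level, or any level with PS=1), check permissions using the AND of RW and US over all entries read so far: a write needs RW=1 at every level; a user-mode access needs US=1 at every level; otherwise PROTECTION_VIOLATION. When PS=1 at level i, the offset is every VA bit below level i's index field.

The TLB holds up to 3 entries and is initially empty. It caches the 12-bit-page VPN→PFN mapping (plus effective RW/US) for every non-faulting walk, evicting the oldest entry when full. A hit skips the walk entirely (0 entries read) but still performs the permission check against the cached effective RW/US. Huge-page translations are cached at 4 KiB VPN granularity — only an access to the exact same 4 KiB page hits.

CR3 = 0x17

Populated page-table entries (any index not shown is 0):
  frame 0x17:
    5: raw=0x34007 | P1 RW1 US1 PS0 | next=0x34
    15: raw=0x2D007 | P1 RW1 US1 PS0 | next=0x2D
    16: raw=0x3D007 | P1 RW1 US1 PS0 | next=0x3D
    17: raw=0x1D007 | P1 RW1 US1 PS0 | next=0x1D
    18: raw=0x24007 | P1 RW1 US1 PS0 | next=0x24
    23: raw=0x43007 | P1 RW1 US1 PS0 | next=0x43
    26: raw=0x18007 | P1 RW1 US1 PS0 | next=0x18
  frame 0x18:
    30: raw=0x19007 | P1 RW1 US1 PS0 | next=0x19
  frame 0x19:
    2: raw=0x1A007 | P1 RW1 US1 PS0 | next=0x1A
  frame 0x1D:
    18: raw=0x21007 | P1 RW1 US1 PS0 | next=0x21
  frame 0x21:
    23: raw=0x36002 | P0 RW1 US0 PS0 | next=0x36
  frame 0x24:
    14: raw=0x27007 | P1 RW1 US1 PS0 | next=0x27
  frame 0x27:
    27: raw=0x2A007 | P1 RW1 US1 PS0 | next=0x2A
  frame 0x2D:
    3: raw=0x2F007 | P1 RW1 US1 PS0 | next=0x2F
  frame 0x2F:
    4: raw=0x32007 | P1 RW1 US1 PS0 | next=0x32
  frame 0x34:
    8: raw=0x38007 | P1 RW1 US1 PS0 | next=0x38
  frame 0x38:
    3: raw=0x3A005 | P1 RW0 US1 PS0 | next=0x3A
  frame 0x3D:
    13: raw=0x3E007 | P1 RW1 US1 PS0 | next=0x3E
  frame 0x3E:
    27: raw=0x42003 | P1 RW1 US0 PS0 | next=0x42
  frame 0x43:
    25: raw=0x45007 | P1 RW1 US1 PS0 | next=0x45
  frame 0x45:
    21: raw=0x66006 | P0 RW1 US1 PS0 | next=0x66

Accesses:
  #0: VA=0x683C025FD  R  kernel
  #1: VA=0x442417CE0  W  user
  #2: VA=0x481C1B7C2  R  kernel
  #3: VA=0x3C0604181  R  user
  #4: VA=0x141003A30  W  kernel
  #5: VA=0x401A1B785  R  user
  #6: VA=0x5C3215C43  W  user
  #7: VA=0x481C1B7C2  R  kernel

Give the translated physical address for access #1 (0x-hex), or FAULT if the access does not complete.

Trace:
#0 VA=0x683C025FD (r,kernel):
  lvl0: tbl 0x17, slot 26 ⇒ 0x18007 (P1/RW1/US1/PS0)
  lvl1: tbl 0x18, slot 30 ⇒ 0x19007 (P1/RW1/US1/PS0)
  lvl2: tbl 0x19, slot 2 ⇒ 0x1A007 (P1/RW1/US1/PS0)
  ⇒ phys 0x1A5FD  [3 reads]
#1 VA=0x442417CE0 (w,user):
  lvl0: tbl 0x17, slot 17 ⇒ 0x1D007 (P1/RW1/US1/PS0)
  lvl1: tbl 0x1D, slot 18 ⇒ 0x21007 (P1/RW1/US1/PS0)
  lvl2: tbl 0x21, slot 23 ⇒ 0x36002 (P0/RW1/US0/PS0)
  ⇒ fault: PAGE_NOT_PRESENT  — 3 lookups
#2 VA=0x481C1B7C2 (r,kernel):
  lvl0: tbl 0x17, slot 18 ⇒ 0x24007 (P1/RW1/US1/PS0)
  lvl1: tbl 0x24, slot 14 ⇒ 0x27007 (P1/RW1/US1/PS0)
  lvl2: tbl 0x27, slot 27 ⇒ 0x2A007 (P1/RW1/US1/PS0)
  ⇒ phys 0x2A7C2  [3 reads]
#3 VA=0x3C0604181 (r,user):
  lvl0: tbl 0x17, slot 15 ⇒ 0x2D007 (P1/RW1/US1/PS0)
  lvl1: tbl 0x2D, slot 3 ⇒ 0x2F007 (P1/RW1/US1/PS0)
  lvl2: tbl 0x2F, slot 4 ⇒ 0x32007 (P1/RW1/US1/PS0)
  ⇒ phys 0x32181  [3 reads]
#4 VA=0x141003A30 (w,kernel):
  lvl0: tbl 0x17, slot 5 ⇒ 0x34007 (P1/RW1/US1/PS0)
  lvl1: tbl 0x34, slot 8 ⇒ 0x38007 (P1/RW1/US1/PS0)
  lvl2: tbl 0x38, slot 3 ⇒ 0x3A005 (P1/RW0/US1/PS0)
  ⇒ fault: PROTECTION_VIOLATION  — 3 lookups
#5 VA=0x401A1B785 (r,user):
  lvl0: tbl 0x17, slot 16 ⇒ 0x3D007 (P1/RW1/US1/PS0)
  lvl1: tbl 0x3D, slot 13 ⇒ 0x3E007 (P1/RW1/US1/PS0)
  lvl2: tbl 0x3E, slot 27 ⇒ 0x42003 (P1/RW1/US0/PS0)
  ⇒ fault: PROTECTION_VIOLATION  — 3 lookups
#6 VA=0x5C3215C43 (w,user):
  lvl0: tbl 0x17, slot 23 ⇒ 0x43007 (P1/RW1/US1/PS0)
  lvl1: tbl 0x43, slot 25 ⇒ 0x45007 (P1/RW1/US1/PS0)
  lvl2: tbl 0x45, slot 21 ⇒ 0x66006 (P0/RW1/US1/PS0)
  ⇒ fault: PAGE_NOT_PRESENT  — 3 lookups
#7 VA=0x481C1B7C2 (r,kernel):
  TLB hit vpn=0x481C1B → PA=0x2A7C2

Access #1 PA: FAULT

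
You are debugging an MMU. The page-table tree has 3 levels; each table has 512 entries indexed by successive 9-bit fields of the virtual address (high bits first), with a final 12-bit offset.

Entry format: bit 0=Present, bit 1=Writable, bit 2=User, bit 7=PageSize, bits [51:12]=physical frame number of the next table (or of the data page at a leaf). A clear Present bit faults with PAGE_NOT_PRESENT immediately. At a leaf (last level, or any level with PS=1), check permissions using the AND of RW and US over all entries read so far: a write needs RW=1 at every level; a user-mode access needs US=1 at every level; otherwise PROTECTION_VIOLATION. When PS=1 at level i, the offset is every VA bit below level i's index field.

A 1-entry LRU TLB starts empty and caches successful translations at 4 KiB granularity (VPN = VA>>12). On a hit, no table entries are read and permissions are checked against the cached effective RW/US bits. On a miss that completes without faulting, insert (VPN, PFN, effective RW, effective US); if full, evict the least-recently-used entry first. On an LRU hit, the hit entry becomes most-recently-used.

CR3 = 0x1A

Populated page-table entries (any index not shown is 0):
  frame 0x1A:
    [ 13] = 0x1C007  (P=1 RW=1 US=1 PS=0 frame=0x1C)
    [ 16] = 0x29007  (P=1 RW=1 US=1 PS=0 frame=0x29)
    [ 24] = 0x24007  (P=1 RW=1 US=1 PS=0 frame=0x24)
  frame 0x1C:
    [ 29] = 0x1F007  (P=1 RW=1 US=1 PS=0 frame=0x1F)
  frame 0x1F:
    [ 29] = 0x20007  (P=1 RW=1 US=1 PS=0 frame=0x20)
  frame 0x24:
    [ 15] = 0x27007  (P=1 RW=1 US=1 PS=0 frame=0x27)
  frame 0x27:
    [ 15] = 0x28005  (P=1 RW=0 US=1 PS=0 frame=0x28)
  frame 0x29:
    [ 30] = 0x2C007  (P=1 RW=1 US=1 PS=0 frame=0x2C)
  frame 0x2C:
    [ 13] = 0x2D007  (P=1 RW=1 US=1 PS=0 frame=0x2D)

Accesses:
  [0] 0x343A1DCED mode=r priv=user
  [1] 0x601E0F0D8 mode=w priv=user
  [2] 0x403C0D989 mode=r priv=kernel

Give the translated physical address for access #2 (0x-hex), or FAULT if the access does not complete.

Per-access translation:
#0 VA=0x343A1DCED (r,user):
  lvl0: tbl 0x1A, slot 13 ⇒ 0x1C007 (P1/RW1/US1/PS0)
  lvl1: tbl 0x1C, slot 29 ⇒ 0x1F007 (P1/RW1/US1/PS0)
  lvl2: tbl 0x1F, slot 29 ⇒ 0x20007 (P1/RW1/US1/PS0)
  → PA=0x20CED  (3 entries read)
#1 VA=0x601E0F0D8 (w,user):
  lvl0: tbl 0x1A, slot 24 ⇒ 0x24007 (P1/RW1/US1/PS0)
  lvl1: tbl 0x24, slot 15 ⇒ 0x27007 (P1/RW1/US1/PS0)
  lvl2: tbl 0x27, slot 15 ⇒ 0x28005 (P1/RW0/US1/PS0)
  ⇒ fault: PROTECTION_VIOLATION  — 3 lookups
#2 VA=0x403C0D989 (r,kernel):
  lvl0: tbl 0x1A, slot 16 ⇒ 0x29007 (P1/RW1/US1/PS0)
  lvl1: tbl 0x29, slot 30 ⇒ 0x2C007 (P1/RW1/US1/PS0)
  lvl2: tbl 0x2C, slot 13 ⇒ 0x2D007 (P1/RW1/US1/PS0)
  → PA=0x2D989  (3 entries read)

Access #2 PA: 0x2D989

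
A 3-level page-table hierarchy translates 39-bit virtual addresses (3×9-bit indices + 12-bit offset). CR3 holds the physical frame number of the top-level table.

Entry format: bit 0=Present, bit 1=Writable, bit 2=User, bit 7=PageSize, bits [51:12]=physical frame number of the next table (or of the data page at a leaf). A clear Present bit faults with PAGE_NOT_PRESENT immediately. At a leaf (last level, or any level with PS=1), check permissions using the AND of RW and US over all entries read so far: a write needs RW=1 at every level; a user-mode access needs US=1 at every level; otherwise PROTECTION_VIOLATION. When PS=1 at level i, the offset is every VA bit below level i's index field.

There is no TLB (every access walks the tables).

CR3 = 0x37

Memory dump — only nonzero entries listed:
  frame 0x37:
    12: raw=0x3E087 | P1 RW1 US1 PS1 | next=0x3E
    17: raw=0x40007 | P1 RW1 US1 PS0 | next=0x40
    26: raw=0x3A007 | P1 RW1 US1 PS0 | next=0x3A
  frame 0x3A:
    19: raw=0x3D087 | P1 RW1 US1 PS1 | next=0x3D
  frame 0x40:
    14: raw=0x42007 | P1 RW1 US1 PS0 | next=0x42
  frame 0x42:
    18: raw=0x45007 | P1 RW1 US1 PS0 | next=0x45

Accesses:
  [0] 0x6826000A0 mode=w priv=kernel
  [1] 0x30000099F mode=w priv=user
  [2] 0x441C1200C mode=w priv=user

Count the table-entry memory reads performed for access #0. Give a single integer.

Trace:
#0 VA=0x6826000A0 (w,kernel):
  [0] read 0x37 idx=26: raw=0x3A007 flags P=1 W=1 U=1 S=0
  [1] read 0x3A idx=19: raw=0x3D087 flags P=1 W=1 U=1 S=1
  ✓ 0x3D0A0 (huge @L1)  — 2 lookups
#1 VA=0x30000099F (w,user):
  [0] read 0x37 idx=12: raw=0x3E087 flags P=1 W=1 U=1 S=1
  ✓ 0x3E99F (huge @L0)  — 1 lookups
#2 VA=0x441C1200C (w,user):
  [0] read 0x37 idx=17: raw=0x40007 flags P=1 W=1 U=1 S=0
  [1] read 0x40 idx=14: raw=0x42007 flags P=1 W=1 U=1 S=0
  [2] read 0x42 idx=18: raw=0x45007 flags P=1 W=1 U=1 S=0
  ✓ 0x4500C  — 3 lookups

Entries read for #0: 2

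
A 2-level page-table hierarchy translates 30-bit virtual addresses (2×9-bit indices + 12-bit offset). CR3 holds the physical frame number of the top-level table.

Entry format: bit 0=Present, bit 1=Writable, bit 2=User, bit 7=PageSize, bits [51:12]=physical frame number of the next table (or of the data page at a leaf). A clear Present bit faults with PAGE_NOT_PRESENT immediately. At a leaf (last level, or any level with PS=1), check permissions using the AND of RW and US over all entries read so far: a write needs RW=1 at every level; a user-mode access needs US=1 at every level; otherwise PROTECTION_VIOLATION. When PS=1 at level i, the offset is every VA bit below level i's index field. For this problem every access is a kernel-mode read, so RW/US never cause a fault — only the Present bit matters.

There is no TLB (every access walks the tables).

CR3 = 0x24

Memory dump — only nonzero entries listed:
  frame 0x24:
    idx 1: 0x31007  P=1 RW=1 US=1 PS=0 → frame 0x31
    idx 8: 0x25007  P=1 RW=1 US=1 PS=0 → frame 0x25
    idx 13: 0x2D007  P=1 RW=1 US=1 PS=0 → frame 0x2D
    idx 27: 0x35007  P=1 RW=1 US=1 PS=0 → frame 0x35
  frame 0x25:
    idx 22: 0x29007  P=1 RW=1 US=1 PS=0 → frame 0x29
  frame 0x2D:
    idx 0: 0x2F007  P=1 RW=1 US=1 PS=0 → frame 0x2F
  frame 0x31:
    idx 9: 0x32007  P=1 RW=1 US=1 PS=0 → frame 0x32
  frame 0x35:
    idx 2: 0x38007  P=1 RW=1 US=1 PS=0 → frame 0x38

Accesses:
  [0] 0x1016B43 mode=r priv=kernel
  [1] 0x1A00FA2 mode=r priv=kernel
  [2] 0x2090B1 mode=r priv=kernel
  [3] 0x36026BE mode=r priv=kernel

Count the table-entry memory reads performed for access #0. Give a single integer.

Walk each access:
#0 VA=0x1016B43 (r,kernel):
  [0] read 0x24 idx=8: raw=0x25007 flags P=1 W=1 U=1 S=0
  [1] read 0x25 idx=22: raw=0x29007 flags P=1 W=1 U=1 S=0
  ⇒ phys 0x29B43  [2 reads]
#1 VA=0x1A00FA2 (r,kernel):
  [0] read 0x24 idx=13: raw=0x2D007 flags P=1 W=1 U=1 S=0
  [1] read 0x2D idx=0: raw=0x2F007 flags P=1 W=1 U=1 S=0
  ⇒ phys 0x2FFA2  [2 reads]
#2 VA=0x2090B1 (r,kernel):
  [0] read 0x24 idx=1: raw=0x31007 flags P=1 W=1 U=1 S=0
  [1] read 0x31 idx=9: raw=0x32007 flags P=1 W=1 U=1 S=0
  ⇒ phys 0x320B1  [2 reads]
#3 VA=0x36026BE (r,kernel):
  [0] read 0x24 idx=27: raw=0x35007 flags P=1 W=1 U=1 S=0
  [1] read 0x35 idx=2: raw=0x38007 flags P=1 W=1 U=1 S=0
  ⇒ phys 0x386BE  [2 reads]

Entries read for #0: 2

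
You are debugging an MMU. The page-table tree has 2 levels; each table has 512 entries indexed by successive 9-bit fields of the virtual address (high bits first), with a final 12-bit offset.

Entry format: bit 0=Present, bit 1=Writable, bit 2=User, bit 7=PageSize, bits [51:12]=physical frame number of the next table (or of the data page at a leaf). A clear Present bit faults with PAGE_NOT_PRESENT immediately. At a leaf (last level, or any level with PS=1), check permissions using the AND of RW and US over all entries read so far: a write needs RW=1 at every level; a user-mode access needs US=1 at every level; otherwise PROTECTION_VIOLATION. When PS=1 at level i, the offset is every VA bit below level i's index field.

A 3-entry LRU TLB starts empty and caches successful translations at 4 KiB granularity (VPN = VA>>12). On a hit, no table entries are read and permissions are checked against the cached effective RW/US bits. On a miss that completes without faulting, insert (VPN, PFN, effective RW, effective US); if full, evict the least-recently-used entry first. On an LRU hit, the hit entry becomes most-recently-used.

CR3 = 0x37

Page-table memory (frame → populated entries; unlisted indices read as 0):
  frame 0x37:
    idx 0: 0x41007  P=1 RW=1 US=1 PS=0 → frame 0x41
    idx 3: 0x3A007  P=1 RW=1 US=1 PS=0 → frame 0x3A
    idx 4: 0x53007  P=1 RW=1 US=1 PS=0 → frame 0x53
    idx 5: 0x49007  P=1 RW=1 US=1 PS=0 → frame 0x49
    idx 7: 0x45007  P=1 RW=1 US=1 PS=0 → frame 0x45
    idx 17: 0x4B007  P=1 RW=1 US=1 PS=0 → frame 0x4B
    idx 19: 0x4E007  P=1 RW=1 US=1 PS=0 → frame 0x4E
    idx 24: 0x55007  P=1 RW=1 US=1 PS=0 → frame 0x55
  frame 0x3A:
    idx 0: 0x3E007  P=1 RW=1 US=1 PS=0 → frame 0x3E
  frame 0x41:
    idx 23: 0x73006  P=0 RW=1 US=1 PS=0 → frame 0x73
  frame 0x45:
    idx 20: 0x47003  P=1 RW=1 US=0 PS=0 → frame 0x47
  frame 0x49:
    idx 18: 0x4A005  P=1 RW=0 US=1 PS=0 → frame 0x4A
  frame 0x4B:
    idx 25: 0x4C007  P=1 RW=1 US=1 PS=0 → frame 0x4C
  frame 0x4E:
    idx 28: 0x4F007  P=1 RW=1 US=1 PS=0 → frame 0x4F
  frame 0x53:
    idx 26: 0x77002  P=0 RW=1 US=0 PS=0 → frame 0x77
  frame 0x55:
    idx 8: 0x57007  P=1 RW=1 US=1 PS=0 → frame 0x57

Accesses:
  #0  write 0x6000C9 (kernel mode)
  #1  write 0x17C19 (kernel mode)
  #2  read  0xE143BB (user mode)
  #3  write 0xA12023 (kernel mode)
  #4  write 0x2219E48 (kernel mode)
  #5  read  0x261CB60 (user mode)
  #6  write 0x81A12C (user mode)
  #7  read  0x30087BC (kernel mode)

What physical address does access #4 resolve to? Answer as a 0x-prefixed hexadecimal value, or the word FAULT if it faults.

Walk each access:
#0 VA=0x6000C9 (w,kernel):
  [0] read 0x37 idx=3: raw=0x3A007 flags P=1 W=1 U=1 S=0
  [1] read 0x3A idx=0: raw=0x3E007 flags P=1 W=1 U=1 S=0
  ⇒ phys 0x3E0C9  [2 reads]
#1 VA=0x17C19 (w,kernel):
  [0] read 0x37 idx=0: raw=0x41007 flags P=1 W=1 U=1 S=0
  [1] read 0x41 idx=23: raw=0x73006 flags P=0 W=1 U=1 S=0
  → PAGE_NOT_PRESENT  (2 entries read)
#2 VA=0xE143BB (r,user):
  [0] read 0x37 idx=7: raw=0x45007 flags P=1 W=1 U=1 S=0
  [1] read 0x45 idx=20: raw=0x47003 flags P=1 W=1 U=0 S=0
  → PROTECTION_VIOLATION  (2 entries read)
#3 VA=0xA12023 (w,kernel):
  [0] read 0x37 idx=5: raw=0x49007 flags P=1 W=1 U=1 S=0
  [1] read 0x49 idx=18: raw=0x4A005 flags P=1 W=0 U=1 S=0
  → PROTECTION_VIOLATION  (2 entries read)
#4 VA=0x2219E48 (w,kernel):
  [0] read 0x37 idx=17: raw=0x4B007 flags P=1 W=1 U=1 S=0
  [1] read 0x4B idx=25: raw=0x4C007 flags P=1 W=1 U=1 S=0
  ⇒ phys 0x4CE48  [2 reads]
#5 VA=0x261CB60 (r,user):
  [0] read 0x37 idx=19: raw=0x4E007 flags P=1 W=1 U=1 S=0
  [1] read 0x4E idx=28: raw=0x4F007 flags P=1 W=1 U=1 S=0
  ⇒ phys 0x4FB60  [2 reads]
#6 VA=0x81A12C (w,user):
  [0] read 0x37 idx=4: raw=0x53007 flags P=1 W=1 U=1 S=0
  [1] read 0x53 idx=26: raw=0x77002 flags P=0 W=1 U=0 S=0
  → PAGE_NOT_PRESENT  (2 entries read)
#7 VA=0x30087BC (r,kernel):
  [0] read 0x37 idx=24: raw=0x55007 flags P=1 W=1 U=1 S=0
  [1] read 0x55 idx=8: raw=0x57007 flags P=1 W=1 U=1 S=0
  ⇒ phys 0x577BC  [2 reads]

Access #4 PA: 0x4CE48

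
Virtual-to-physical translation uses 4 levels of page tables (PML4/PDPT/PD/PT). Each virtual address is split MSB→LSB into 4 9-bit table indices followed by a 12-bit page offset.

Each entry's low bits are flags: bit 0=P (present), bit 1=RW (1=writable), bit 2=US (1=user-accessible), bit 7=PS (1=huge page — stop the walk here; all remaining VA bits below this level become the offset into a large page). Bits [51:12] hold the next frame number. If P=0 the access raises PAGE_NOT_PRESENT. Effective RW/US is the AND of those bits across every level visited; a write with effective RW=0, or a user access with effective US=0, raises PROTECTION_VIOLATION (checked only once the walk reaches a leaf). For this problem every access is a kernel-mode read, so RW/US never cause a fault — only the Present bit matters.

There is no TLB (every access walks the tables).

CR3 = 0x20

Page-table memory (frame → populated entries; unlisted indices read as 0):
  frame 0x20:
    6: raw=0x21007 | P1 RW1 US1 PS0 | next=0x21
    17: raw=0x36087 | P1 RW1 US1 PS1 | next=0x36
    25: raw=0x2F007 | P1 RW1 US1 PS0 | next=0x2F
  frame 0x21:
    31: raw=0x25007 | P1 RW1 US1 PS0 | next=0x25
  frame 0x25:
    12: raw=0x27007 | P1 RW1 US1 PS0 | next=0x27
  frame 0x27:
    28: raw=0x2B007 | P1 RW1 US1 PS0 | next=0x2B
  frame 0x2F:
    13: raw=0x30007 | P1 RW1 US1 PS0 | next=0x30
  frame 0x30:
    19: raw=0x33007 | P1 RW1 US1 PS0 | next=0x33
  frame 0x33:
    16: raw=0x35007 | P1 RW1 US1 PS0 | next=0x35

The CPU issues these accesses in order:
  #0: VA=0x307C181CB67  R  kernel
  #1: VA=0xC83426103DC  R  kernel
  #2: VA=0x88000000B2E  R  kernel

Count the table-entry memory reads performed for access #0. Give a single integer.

Walk each access:
#0 VA=0x307C181CB67 (r,kernel):
  [0] read 0x20 idx=6: raw=0x21007 flags P=1 W=1 U=1 S=0
  [1] read 0x21 idx=31: raw=0x25007 flags P=1 W=1 U=1 S=0
  [2] read 0x25 idx=12: raw=0x27007 flags P=1 W=1 U=1 S=0
  [3] read 0x27 idx=28: raw=0x2B007 flags P=1 W=1 U=1 S=0
  ⇒ phys 0x2BB67  [4 reads]
#1 VA=0xC83426103DC (r,kernel):
  [0] read 0x20 idx=25: raw=0x2F007 flags P=1 W=1 U=1 S=0
  [1] read 0x2F idx=13: raw=0x30007 flags P=1 W=1 U=1 S=0
  [2] read 0x30 idx=19: raw=0x33007 flags P=1 W=1 U=1 S=0
  [3] read 0x33 idx=16: raw=0x35007 flags P=1 W=1 U=1 S=0
  ⇒ phys 0x353DC  [4 reads]
#2 VA=0x88000000B2E (r,kernel):
  [0] read 0x20 idx=17: raw=0x36087 flags P=1 W=1 U=1 S=1
  ⇒ phys 0x36B2E (huge @L0)  [1 reads]

Entries read for #0: 4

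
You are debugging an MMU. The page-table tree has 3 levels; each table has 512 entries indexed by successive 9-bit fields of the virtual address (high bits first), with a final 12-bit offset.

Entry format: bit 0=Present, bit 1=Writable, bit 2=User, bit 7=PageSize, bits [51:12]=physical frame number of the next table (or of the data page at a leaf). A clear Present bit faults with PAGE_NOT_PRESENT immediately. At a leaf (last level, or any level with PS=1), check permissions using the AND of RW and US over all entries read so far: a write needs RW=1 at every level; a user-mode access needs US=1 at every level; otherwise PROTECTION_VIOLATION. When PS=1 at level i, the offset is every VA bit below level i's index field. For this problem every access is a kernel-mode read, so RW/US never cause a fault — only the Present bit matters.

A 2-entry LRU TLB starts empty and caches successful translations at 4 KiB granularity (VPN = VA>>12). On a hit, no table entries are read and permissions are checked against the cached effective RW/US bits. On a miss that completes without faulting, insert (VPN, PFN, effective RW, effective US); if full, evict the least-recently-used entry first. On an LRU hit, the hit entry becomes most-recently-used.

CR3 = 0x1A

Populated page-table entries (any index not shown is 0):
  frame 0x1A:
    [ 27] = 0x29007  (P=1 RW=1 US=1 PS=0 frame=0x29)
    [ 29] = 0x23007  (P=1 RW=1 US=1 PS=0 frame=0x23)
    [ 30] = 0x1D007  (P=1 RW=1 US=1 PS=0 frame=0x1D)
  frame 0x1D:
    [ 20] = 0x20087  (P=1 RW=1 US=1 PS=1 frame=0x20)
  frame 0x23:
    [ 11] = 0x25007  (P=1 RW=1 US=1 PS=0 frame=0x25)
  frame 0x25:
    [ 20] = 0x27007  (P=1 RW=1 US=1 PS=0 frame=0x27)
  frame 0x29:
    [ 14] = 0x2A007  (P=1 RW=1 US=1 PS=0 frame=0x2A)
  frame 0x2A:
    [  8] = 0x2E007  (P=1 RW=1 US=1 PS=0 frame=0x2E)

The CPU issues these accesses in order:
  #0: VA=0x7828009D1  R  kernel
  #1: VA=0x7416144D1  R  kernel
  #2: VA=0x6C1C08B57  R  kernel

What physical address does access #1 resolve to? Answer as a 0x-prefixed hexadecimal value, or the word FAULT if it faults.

Walk each access:
#0 VA=0x7828009D1 (r,kernel):
  lvl0: tbl 0x1A, slot 30 ⇒ 0x1D007 (P1/RW1/US1/PS0)
  lvl1: tbl 0x1D, slot 20 ⇒ 0x20087 (P1/RW1/US1/PS1)
  → PA=0x209D1 (huge @L1)  (2 entries read)
#1 VA=0x7416144D1 (r,kernel):
  lvl0: tbl 0x1A, slot 29 ⇒ 0x23007 (P1/RW1/US1/PS0)
  lvl1: tbl 0x23, slot 11 ⇒ 0x25007 (P1/RW1/US1/PS0)
  lvl2: tbl 0x25, slot 20 ⇒ 0x27007 (P1/RW1/US1/PS0)
  → PA=0x274D1  (3 entries read)
#2 VA=0x6C1C08B57 (r,kernel):
  lvl0: tbl 0x1A, slot 27 ⇒ 0x29007 (P1/RW1/US1/PS0)
  lvl1: tbl 0x29, slot 14 ⇒ 0x2A007 (P1/RW1/US1/PS0)
  lvl2: tbl 0x2A, slot 8 ⇒ 0x2E007 (P1/RW1/US1/PS0)
  → PA=0x2EB57  (3 entries read)

Access #1 PA: 0x274D1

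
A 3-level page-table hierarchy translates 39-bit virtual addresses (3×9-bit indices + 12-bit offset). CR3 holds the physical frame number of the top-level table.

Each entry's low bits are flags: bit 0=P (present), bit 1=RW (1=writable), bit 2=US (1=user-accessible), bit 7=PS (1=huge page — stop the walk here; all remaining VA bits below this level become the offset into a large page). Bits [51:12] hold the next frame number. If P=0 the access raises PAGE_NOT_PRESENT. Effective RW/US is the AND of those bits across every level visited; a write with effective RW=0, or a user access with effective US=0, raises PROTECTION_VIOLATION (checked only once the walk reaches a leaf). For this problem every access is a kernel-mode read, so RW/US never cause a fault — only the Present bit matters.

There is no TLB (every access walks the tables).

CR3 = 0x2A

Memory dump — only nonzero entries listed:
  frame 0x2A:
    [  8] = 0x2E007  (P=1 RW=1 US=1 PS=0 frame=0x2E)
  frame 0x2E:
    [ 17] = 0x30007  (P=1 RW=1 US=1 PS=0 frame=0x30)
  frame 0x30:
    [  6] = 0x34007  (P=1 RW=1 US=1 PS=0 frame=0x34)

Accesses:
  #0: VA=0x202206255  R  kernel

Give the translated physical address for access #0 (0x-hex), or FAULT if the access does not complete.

Walk each access:
#0 VA=0x202206255 (r,kernel):
  L0 @0x2A[8] → 0x2E007  P=1,RW=1,US=1,PS=0
  L1 @0x2E[17] → 0x30007  P=1,RW=1,US=1,PS=0
  L2 @0x30[6] → 0x34007  P=1,RW=1,US=1,PS=0
  ⇒ phys 0x34255  [3 reads]

Access #0 PA: 0x34255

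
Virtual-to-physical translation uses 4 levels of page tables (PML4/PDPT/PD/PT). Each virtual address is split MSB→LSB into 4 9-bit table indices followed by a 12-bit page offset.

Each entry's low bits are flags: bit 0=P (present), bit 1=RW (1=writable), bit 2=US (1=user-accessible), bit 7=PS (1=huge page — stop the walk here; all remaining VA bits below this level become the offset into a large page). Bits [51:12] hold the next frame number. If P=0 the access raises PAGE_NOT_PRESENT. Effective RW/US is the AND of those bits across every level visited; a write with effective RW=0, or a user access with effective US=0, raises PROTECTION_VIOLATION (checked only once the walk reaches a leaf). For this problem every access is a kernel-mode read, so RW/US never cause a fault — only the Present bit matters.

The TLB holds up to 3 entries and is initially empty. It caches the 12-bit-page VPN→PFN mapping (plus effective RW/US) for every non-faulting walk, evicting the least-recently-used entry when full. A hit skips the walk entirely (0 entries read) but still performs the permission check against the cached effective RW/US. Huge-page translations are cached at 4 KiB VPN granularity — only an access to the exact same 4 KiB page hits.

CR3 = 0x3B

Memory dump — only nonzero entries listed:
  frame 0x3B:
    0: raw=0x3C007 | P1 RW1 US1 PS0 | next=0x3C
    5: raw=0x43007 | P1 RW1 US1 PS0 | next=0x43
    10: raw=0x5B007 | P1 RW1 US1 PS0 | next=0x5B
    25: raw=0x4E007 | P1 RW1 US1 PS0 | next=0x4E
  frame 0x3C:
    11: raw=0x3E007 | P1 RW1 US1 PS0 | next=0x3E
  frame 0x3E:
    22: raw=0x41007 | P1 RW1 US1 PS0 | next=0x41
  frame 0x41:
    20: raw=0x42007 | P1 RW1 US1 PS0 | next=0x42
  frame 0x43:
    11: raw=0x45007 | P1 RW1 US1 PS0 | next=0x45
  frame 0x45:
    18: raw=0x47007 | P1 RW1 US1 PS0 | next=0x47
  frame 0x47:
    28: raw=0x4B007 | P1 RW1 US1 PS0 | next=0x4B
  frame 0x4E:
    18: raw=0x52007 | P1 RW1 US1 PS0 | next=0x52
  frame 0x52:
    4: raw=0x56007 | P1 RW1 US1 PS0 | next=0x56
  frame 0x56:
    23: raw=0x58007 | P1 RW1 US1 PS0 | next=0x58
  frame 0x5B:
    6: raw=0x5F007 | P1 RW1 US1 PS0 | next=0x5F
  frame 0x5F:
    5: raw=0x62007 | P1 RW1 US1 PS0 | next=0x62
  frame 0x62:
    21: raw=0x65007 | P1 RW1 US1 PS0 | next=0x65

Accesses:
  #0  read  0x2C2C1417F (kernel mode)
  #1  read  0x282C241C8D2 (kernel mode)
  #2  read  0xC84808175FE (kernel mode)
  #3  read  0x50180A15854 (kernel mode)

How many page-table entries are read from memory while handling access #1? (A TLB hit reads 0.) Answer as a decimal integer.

Trace:
#0 VA=0x2C2C1417F (r,kernel):
  L0: frame=0x3B idx=0 entry=0x3C007 [P=1 RW=1 US=1 PS=0]
  L1: frame=0x3C idx=11 entry=0x3E007 [P=1 RW=1 US=1 PS=0]
  L2: frame=0x3E idx=22 entry=0x41007 [P=1 RW=1 US=1 PS=0]
  L3: frame=0x41 idx=20 entry=0x42007 [P=1 RW=1 US=1 PS=0]
  ⇒ phys 0x4217F  [4 reads]
#1 VA=0x282C241C8D2 (r,kernel):
  L0: frame=0x3B idx=5 entry=0x43007 [P=1 RW=1 US=1 PS=0]
  L1: frame=0x43 idx=11 entry=0x45007 [P=1 RW=1 US=1 PS=0]
  L2: frame=0x45 idx=18 entry=0x47007 [P=1 RW=1 US=1 PS=0]
  L3: frame=0x47 idx=28 entry=0x4B007 [P=1 RW=1 US=1 PS=0]
  ⇒ phys 0x4B8D2  [4 reads]
#2 VA=0xC84808175FE (r,kernel):
  L0: frame=0x3B idx=25 entry=0x4E007 [P=1 RW=1 US=1 PS=0]
  L1: frame=0x4E idx=18 entry=0x52007 [P=1 RW=1 US=1 PS=0]
  L2: frame=0x52 idx=4 entry=0x56007 [P=1 RW=1 US=1 PS=0]
  L3: frame=0x56 idx=23 entry=0x58007 [P=1 RW=1 US=1 PS=0]
  ⇒ phys 0x585FE  [4 reads]
#3 VA=0x50180A15854 (r,kernel):
  L0: frame=0x3B idx=10 entry=0x5B007 [P=1 RW=1 US=1 PS=0]
  L1: frame=0x5B idx=6 entry=0x5F007 [P=1 RW=1 US=1 PS=0]
  L2: frame=0x5F idx=5 entry=0x62007 [P=1 RW=1 US=1 PS=0]
  L3: frame=0x62 idx=21 entry=0x65007 [P=1 RW=1 US=1 PS=0]
  ⇒ phys 0x65854  [4 reads]

Entries read for #1: 4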